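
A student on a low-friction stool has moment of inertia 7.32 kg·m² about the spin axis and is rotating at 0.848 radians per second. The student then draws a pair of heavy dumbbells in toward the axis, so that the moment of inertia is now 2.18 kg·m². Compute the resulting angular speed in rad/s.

ω₂ ≈ 2.85 rad/s

Angular momentum about the spin axis is conserved since the torque about it is zero.
ω₂ = I₁ω₁ / I₂ = (7.320)(0.848 rad/s) / (2.180) = 2.847 rad/s.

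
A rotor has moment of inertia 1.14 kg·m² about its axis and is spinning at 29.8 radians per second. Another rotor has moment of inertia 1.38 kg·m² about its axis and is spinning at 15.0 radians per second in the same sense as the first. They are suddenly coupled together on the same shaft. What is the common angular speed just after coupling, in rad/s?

No external torque acts about the common axis, so total angular momentum is conserved.
Taking A's sense as positive: L = (1.140)(29.8) + (1.380)(15.0) = 54.67 kg·m²·rad/s.
Combined I = 1.140 + 1.380 = 2.520 kg·m².
ω_f = L / I = 54.67 / 2.520 = 21.70 rad/s.

|ω_f| ≈ 21.7 rad/s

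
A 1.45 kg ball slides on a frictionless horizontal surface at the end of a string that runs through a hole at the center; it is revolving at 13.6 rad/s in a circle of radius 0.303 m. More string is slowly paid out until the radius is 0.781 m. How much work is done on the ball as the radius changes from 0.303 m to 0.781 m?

W ≈ -10.5 J

No torque about the axis ⇒ m r₁² ω₁ = m r₂² ω₂.
ω₂ = ω₁ (r₁/r₂)² = (13.6)(0.303/0.781)² = 2.047 rad/s.
W = ΔKE = ½m(v₂² − v₁²) = -10.46 J.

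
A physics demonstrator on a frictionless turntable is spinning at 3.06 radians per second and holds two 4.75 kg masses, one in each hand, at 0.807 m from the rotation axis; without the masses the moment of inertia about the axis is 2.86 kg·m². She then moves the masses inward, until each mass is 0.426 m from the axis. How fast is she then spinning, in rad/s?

Angular momentum about the spin axis is conserved since the torque about it is zero.
I₁ = 2.86 + 2(4.75)(0.807)² = 9.047 kg·m²; I₂ = 2.86 + 2(4.75)(0.426)² = 4.584 kg·m².
ω₂ = I₁ω₁ / I₂ = (9.047)(3.06 rad/s) / (4.584) = 6.039 rad/s.

ω₂ ≈ 6.04 rad/s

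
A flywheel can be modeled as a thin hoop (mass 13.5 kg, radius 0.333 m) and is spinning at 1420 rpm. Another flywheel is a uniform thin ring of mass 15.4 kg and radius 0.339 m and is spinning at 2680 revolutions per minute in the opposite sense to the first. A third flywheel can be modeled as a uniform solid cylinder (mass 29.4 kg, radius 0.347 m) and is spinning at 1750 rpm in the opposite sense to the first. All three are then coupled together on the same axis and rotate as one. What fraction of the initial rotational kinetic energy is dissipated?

fraction ≈ 0.693

The coupling torques are internal; angular momentum about the shared axis is conserved.
Moments of inertia: I_A = (13.5)(0.333)² = 1.497 kg·m²; I_B = (15.4)(0.339)² = 1.770 kg·m²; I_C = ½(29.4)(0.347)² = 1.770 kg·m².
Taking A's sense as positive: L = (1.497)(1420) − (1.770)(2680) − (1.770)(1750) = -5715 kg·m²·rpm.
Combined I = 1.497 + 1.770 + 1.770 = 5.037 kg·m².
ω_f = L / I = -5715 / 5.037 = -1135 rpm.
KE_i = ½ΣIω² = 1.160e+05 J; KE_f = ½(5.037)(118.8)² = 35550 J.
Fraction dissipated = (KE_i − KE_f)/KE_i = 0.6934.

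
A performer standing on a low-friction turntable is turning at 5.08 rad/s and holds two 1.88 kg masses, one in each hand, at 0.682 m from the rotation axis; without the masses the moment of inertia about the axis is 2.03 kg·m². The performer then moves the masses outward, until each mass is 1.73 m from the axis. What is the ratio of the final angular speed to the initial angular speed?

ω₂/ω₁ ≈ 0.284

Angular momentum about the spin axis is conserved since the torque about it is zero.
I₁ = 2.03 + 2(1.88)(0.682)² = 3.779 kg·m²; I₂ = 2.03 + 2(1.88)(1.73)² = 13.28 kg·m².
ω₂/ω₁ = I₁/I₂ = 3.779 / 13.28 = 0.2845.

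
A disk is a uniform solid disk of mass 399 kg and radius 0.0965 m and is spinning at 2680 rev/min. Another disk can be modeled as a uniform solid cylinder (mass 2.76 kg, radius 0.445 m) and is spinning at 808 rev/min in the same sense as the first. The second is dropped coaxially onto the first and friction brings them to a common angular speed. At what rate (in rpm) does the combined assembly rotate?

|ω_f| ≈ 2440 rpm

The coupling torques are internal; angular momentum about the shared axis is conserved.
Moments of inertia: I_A = ½(399)(0.0965)² = 1.858 kg·m²; I_B = ½(2.76)(0.445)² = 0.2733 kg·m².
Taking A's sense as positive: L = (1.858)(2680) + (0.2733)(808) = 5200 kg·m²·rpm.
Combined I = 1.858 + 0.2733 = 2.131 kg·m².
ω_f = L / I = 5200 / 2.131 = 2440 rpm.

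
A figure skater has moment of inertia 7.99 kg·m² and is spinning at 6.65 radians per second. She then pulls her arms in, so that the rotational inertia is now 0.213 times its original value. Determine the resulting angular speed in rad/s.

ω₂ ≈ 31.2 rad/s

With no external torque about the axis, L is conserved: I₁ω₁ = I₂ω₂.
I₂ = 0.213 × 7.99 = 1.702 kg·m².
ω₂ = I₁ω₁ / I₂ = (7.990)(6.65 rad/s) / (1.702) = 31.22 rad/s.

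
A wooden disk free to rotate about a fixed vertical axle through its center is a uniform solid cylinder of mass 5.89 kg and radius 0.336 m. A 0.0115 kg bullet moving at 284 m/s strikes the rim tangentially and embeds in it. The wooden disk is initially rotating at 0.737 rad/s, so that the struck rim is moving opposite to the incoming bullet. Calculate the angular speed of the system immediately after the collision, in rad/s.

|ω_f| ≈ 2.55 rad/s

The axle reaction passes through the axle and exerts no torque about it; angular momentum about the axle is conserved through the impact.
I_p = ½(5.89)(0.336)² = 0.3325 kg·m². Taking the sense of the bullet's angular momentum as positive, L_{bullet} = m v R = (0.0115)(284)(0.336) = 1.097 kg·m²/s.
L_i = −I_p ω_p + m v R = −(0.3325)(0.737) + 1.097 = 0.8523 kg·m²/s.
After sticking, I_f = I_p + m R² = 0.3325 + (0.0115)(0.336)² = 0.3338 kg·m².
ω_f = L_i / I_f = 0.8523 / 0.3338 = 2.554 rad/s.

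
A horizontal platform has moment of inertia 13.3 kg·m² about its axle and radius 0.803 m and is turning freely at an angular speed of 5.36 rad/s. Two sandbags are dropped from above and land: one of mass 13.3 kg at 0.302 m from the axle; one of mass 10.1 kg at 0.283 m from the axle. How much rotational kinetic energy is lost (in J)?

energy lost ≈ 25.2 J

The added mass arrives with no angular momentum about the axle, and any external torque about the axle is negligible, so the system's angular momentum is conserved.
Added inertia Σmr² = (13.3)(0.302)² + (10.1)(0.283)² = 2.022 kg·m²; I_f = 13.30 + 2.022 = 15.32 kg·m².
ω_f = I_p ω_i / I_f = (13.30)(5.36) / 15.32 = 4.653 rad/s.
KE_i = ½(13.30)(5.360 rad/s)² = 191.1 J; KE_f = ½(15.32)(4.653)² = 165.8 J.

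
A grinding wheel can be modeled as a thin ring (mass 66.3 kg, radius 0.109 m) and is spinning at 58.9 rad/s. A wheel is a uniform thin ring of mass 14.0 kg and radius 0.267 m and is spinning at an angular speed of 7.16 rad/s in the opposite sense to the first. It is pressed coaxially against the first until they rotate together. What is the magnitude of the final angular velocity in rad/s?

The coupling torques are internal; angular momentum about the shared axis is conserved.
Moments of inertia: I_A = (66.3)(0.109)² = 0.7877 kg·m²; I_B = (14.0)(0.267)² = 0.9980 kg·m².
Taking A's sense as positive: L = (0.7877)(58.9) − (0.9980)(7.16) = 39.25 kg·m²·rad/s.
Combined I = 0.7877 + 0.9980 = 1.786 kg·m².
ω_f = L / I = 39.25 / 1.786 = 21.98 rad/s.

|ω_f| ≈ 22.0 rad/s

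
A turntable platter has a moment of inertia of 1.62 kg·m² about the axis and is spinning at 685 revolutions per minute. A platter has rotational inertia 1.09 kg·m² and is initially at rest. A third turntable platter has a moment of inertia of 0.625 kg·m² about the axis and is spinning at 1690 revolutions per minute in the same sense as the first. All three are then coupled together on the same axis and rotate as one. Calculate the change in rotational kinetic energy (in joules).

ΔKE ≈ -6240 J

No external torque acts about the common axis, so total angular momentum is conserved.
Taking A's sense as positive: L = (1.620)(685) + (0.6250)(1690) = 2166 kg·m²·rpm.
Combined I = 1.620 + 1.090 + 0.6250 = 3.335 kg·m².
ω_f = L / I = 2166 / 3.335 = 649.5 rpm.
KE_i = ½ΣIω² = 13960 J; KE_f = ½(3.335)(68.01)² = 7713 J.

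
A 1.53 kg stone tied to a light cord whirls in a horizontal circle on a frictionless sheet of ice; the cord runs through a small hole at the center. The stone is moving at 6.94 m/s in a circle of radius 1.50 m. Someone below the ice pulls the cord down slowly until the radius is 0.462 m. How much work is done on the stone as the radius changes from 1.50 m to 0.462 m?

The only horizontal force on the mass is along the cord (radial), so it exerts no torque about the hole and angular momentum m v r is conserved.
v₂ = v₁ r₁ / r₂ = (6.94)(1.50) / (0.462) = 22.53 m/s.
W = ΔKE = ½m(v₂² − v₁²) = 351.6 J.

W ≈ 352 J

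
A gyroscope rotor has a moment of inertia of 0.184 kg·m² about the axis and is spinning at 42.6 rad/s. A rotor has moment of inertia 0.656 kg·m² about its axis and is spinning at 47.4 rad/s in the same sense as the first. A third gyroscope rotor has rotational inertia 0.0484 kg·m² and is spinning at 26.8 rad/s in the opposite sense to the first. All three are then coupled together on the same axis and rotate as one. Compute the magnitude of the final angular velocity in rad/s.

No external torque acts about the common axis, so total angular momentum is conserved.
Taking A's sense as positive: L = (0.1840)(42.6) + (0.6560)(47.4) − (0.04840)(26.8) = 37.64 kg·m²·rad/s.
Combined I = 0.1840 + 0.6560 + 0.04840 = 0.8884 kg·m².
ω_f = L / I = 37.64 / 0.8884 = 42.36 rad/s.

|ω_f| ≈ 42.4 rad/s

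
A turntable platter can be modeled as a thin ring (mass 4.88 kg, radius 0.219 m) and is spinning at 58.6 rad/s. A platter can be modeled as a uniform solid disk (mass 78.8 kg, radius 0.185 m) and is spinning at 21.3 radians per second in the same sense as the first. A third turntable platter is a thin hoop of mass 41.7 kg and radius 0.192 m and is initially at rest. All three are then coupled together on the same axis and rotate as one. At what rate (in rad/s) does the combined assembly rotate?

The coupling torques are internal; angular momentum about the shared axis is conserved.
Moments of inertia: I_A = (4.88)(0.219)² = 0.2340 kg·m²; I_B = ½(78.8)(0.185)² = 1.348 kg·m²; I_C = (41.7)(0.192)² = 1.537 kg·m².
Taking A's sense as positive: L = (0.2340)(58.6) + (1.348)(21.3) = 42.44 kg·m²·rad/s.
Combined I = 0.2340 + 1.348 + 1.537 = 3.120 kg·m².
ω_f = L / I = 42.44 / 3.120 = 13.60 rad/s.

|ω_f| ≈ 13.6 rad/s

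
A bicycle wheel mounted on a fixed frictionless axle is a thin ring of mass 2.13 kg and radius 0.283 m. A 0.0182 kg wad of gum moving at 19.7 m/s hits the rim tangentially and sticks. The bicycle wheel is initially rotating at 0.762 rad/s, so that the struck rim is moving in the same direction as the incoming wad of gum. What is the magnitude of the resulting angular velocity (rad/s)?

|ω_f| ≈ 1.35 rad/s

The axle reaction passes through the axle and exerts no torque about it; angular momentum about the axle is conserved through the impact.
I_p = (2.13)(0.283)² = 0.1706 kg·m². Taking the sense of the wad of gum's angular momentum as positive, L_{wad} = m v R = (0.0182)(19.7)(0.283) = 0.1015 kg·m²/s.
L_i = +I_p ω_p + m v R = +(0.1706)(0.762) + 0.1015 = 0.2315 kg·m²/s.
After sticking, I_f = I_p + m R² = 0.1706 + (0.0182)(0.283)² = 0.1720 kg·m².
ω_f = L_i / I_f = 0.2315 / 0.1720 = 1.345 rad/s.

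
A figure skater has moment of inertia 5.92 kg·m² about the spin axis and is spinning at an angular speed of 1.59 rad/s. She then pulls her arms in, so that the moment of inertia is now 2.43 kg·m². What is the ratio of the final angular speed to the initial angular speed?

With no external torque about the axis, L is conserved: I₁ω₁ = I₂ω₂.
ω₂/ω₁ = I₁/I₂ = 5.920 / 2.430 = 2.436.

ω₂/ω₁ ≈ 2.44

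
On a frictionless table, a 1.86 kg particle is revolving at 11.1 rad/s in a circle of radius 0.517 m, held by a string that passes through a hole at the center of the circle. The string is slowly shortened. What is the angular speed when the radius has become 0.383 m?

The constraining force is radial, so m r² ω about the center is conserved.
ω₂ = ω₁ (r₁/r₂)² = (11.1)(0.517/0.383)² = 20.23 rad/s.

ω₂ ≈ 20.2 rad/s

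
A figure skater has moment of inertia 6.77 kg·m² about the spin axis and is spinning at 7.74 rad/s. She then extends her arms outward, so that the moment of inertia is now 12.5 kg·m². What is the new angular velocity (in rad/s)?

ω₂ ≈ 4.19 rad/s

With no external torque about the axis, L is conserved: I₁ω₁ = I₂ω₂.
ω₂ = I₁ω₁ / I₂ = (6.770)(7.74 rad/s) / (12.50) = 4.192 rad/s.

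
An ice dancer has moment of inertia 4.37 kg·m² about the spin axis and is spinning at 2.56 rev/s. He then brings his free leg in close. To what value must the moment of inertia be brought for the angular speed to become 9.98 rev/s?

Angular momentum about the spin axis is conserved since the torque about it is zero.
I₂ = I₁ω₁ / ω₂ = (4.37)(2.56) / (9.98) = 1.121 kg·m².

I₂ ≈ 1.12 kg·m²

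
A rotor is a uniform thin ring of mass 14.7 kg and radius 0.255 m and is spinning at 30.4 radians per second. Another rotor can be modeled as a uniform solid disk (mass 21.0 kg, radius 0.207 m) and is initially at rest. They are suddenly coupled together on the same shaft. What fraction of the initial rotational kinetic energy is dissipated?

No external torque acts about the common axis, so total angular momentum is conserved.
Moments of inertia: I_A = (14.7)(0.255)² = 0.9559 kg·m²; I_B = ½(21.0)(0.207)² = 0.4499 kg·m².
Taking A's sense as positive: L = (0.9559)(30.4) = 29.06 kg·m²·rad/s.
Combined I = 0.9559 + 0.4499 = 1.406 kg·m².
ω_f = L / I = 29.06 / 1.406 = 20.67 rad/s.
KE_i = ½ΣIω² = 441.7 J; KE_f = ½(1.406)(20.67)² = 300.3 J.
Fraction dissipated = (KE_i − KE_f)/KE_i = 0.3200.

fraction ≈ 0.320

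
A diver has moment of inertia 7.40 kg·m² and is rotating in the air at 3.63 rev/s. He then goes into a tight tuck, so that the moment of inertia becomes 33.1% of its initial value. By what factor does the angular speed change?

ω₂/ω₁ ≈ 3.02

With no external torque about the axis, L is conserved: I₁ω₁ = I₂ω₂.
I₂ = 0.331 × 7.40 = 2.449 kg·m².
ω₂/ω₁ = I₁/I₂ = 7.400 / 2.449 = 3.021.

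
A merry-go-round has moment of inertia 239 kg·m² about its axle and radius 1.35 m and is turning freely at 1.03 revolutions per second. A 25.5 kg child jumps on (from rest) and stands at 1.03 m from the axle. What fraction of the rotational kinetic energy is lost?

fraction ≈ 0.102

No external torque acts about the axle; L_before = L_after.
Added inertia Σmr² = (25.5)(1.03)² = 27.05 kg·m²; I_f = 239.0 + 27.05 = 266.1 kg·m².
ω_f = I_p ω_i / I_f = (239.0)(1.03) / 266.1 = 0.9253 rev/s.
KE_i = ½(239.0)(6.472 rad/s)² = 5005 J; KE_f = ½(266.1)(5.814)² = 4496 J.
Fraction lost = 0.1017.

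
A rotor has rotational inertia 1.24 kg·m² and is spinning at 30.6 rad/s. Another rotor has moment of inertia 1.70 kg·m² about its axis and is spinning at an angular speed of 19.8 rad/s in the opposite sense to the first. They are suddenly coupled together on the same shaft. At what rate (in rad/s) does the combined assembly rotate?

No external torque acts about the common axis, so total angular momentum is conserved.
Taking A's sense as positive: L = (1.240)(30.6) − (1.700)(19.8) = 4.284 kg·m²·rad/s.
Combined I = 1.240 + 1.700 = 2.940 kg·m².
ω_f = L / I = 4.284 / 2.940 = 1.457 rad/s.

|ω_f| ≈ 1.46 rad/s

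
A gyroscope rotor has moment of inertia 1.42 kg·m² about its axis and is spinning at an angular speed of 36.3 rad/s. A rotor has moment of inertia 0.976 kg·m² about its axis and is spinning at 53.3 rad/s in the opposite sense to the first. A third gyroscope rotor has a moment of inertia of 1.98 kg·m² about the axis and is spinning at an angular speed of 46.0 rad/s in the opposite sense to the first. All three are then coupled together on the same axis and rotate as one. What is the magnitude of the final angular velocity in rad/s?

|ω_f| ≈ 20.9 rad/s

No external torque acts about the common axis, so total angular momentum is conserved.
Taking A's sense as positive: L = (1.420)(36.3) − (0.9760)(53.3) − (1.980)(46.0) = -91.55 kg·m²·rad/s.
Combined I = 1.420 + 0.9760 + 1.980 = 4.376 kg·m².
ω_f = L / I = -91.55 / 4.376 = -20.92 rad/s.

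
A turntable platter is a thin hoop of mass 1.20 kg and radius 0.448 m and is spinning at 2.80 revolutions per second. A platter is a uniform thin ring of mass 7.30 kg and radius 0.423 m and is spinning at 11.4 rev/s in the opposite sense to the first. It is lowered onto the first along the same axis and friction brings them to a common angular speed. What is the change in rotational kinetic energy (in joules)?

ΔKE ≈ -809 J

The coupling torques are internal; angular momentum about the shared axis is conserved.
Moments of inertia: I_A = (1.20)(0.448)² = 0.2408 kg·m²; I_B = (7.30)(0.423)² = 1.306 kg·m².
Taking A's sense as positive: L = (0.2408)(2.80) − (1.306)(11.4) = -14.22 kg·m²·rev/s.
Combined I = 0.2408 + 1.306 = 1.547 kg·m².
ω_f = L / I = -14.22 / 1.547 = -9.189 rev/s.
KE_i = ½ΣIω² = 3388 J; KE_f = ½(1.547)(57.74)² = 2579 J.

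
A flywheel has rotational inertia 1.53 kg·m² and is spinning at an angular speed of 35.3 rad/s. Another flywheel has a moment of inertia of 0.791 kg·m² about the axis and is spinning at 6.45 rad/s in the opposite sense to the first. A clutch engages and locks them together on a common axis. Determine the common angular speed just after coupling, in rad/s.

|ω_f| ≈ 21.1 rad/s

No external torque acts about the common axis, so total angular momentum is conserved.
Taking A's sense as positive: L = (1.530)(35.3) − (0.7910)(6.45) = 48.91 kg·m²·rad/s.
Combined I = 1.530 + 0.7910 = 2.321 kg·m².
ω_f = L / I = 48.91 / 2.321 = 21.07 rad/s.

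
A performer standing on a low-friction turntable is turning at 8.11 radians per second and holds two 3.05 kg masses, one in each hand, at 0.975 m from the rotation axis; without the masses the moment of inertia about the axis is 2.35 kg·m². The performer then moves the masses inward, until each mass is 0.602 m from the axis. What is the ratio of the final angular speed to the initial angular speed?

With no external torque about the axis, L is conserved: I₁ω₁ = I₂ω₂.
I₁ = 2.35 + 2(3.05)(0.975)² = 8.149 kg·m²; I₂ = 2.35 + 2(3.05)(0.602)² = 4.561 kg·m².
ω₂/ω₁ = I₁/I₂ = 8.149 / 4.561 = 1.787.

ω₂/ω₁ ≈ 1.79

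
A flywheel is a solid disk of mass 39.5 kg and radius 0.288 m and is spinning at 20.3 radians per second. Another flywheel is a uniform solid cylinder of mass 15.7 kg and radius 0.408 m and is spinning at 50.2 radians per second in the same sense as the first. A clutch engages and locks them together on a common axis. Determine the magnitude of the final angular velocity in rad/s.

The coupling torques are internal; angular momentum about the shared axis is conserved.
Moments of inertia: I_A = ½(39.5)(0.288)² = 1.638 kg·m²; I_B = ½(15.7)(0.408)² = 1.307 kg·m².
Taking A's sense as positive: L = (1.638)(20.3) + (1.307)(50.2) = 98.85 kg·m²·rad/s.
Combined I = 1.638 + 1.307 = 2.945 kg·m².
ω_f = L / I = 98.85 / 2.945 = 33.57 rad/s.

|ω_f| ≈ 33.6 rad/s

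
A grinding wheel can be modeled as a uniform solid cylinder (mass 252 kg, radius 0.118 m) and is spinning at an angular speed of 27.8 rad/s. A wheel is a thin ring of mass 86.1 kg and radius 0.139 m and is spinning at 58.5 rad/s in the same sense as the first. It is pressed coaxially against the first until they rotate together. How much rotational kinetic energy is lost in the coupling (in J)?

No external torque acts about the common axis, so total angular momentum is conserved.
Moments of inertia: I_A = ½(252)(0.118)² = 1.754 kg·m²; I_B = (86.1)(0.139)² = 1.664 kg·m².
Taking A's sense as positive: L = (1.754)(27.8) + (1.664)(58.5) = 146.1 kg·m²·rad/s.
Combined I = 1.754 + 1.664 = 3.418 kg·m².
ω_f = L / I = 146.1 / 3.418 = 42.74 rad/s.
KE_i = ½ΣIω² = 3524 J; KE_f = ½(3.418)(42.74)² = 3122 J.

ΔKE lost ≈ 402 J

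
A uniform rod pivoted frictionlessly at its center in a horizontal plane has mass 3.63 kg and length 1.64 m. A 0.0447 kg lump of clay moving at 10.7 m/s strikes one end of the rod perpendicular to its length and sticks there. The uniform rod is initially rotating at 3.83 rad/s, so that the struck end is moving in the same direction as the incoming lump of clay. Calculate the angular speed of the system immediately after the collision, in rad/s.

The axle reaction passes through the pivot and exerts no torque about it; angular momentum about the pivot is conserved through the impact.
I_p = (1/12)(3.63)(1.64)² = 0.8136 kg·m². Taking the sense of the lump of clay's angular momentum as positive, L_{lump} = m v R = (0.0447)(10.7)(1.64/2) = 0.3922 kg·m²/s.
L_i = +I_p ω_p + m v R = +(0.8136)(3.83) + 0.3922 = 3.508 kg·m²/s.
After sticking, I_f = I_p + m R² = 0.8136 + (0.0447)(1.64/2)² = 0.8437 kg·m².
ω_f = L_i / I_f = 3.508 / 0.8437 = 4.158 rad/s.

|ω_f| ≈ 4.16 rad/s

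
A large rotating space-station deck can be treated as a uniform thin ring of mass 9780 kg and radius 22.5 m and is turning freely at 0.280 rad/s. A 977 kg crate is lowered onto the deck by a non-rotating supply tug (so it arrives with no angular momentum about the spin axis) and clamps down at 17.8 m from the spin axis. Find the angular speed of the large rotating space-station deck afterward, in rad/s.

ω_f ≈ 0.264 rad/s

No external torque acts about the spin axis; L_before = L_after.
I_p = (9780)(22.5)² = 4.951e+06 kg·m².
Added inertia Σmr² = (977)(17.8)² = 3.096e+05 kg·m²; I_f = 4.951e+06 + 3.096e+05 = 5.261e+06 kg·m².
ω_f = I_p ω_i / I_f = (4.951e+06)(0.280) / 5.261e+06 = 0.2635 rad/s.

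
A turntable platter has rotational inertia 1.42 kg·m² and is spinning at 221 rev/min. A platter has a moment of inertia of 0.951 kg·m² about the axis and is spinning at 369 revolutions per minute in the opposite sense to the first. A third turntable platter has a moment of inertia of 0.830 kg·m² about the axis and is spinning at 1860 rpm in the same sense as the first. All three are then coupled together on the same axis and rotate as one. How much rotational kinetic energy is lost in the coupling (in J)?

No external torque acts about the common axis, so total angular momentum is conserved.
Taking A's sense as positive: L = (1.420)(221) − (0.9510)(369) + (0.8300)(1860) = 1507 kg·m²·rpm.
Combined I = 1.420 + 0.9510 + 0.8300 = 3.201 kg·m².
ω_f = L / I = 1507 / 3.201 = 470.7 rpm.
KE_i = ½ΣIω² = 16830 J; KE_f = ½(3.201)(49.29)² = 3889 J.

ΔKE lost ≈ 12900 J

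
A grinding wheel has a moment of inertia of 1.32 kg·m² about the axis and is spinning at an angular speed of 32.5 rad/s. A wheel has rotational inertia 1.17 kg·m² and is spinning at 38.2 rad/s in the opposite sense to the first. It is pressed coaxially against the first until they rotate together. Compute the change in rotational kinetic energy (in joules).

ΔKE ≈ -1550 J

The coupling torques are internal; angular momentum about the shared axis is conserved.
Taking A's sense as positive: L = (1.320)(32.5) − (1.170)(38.2) = -1.794 kg·m²·rad/s.
Combined I = 1.320 + 1.170 = 2.490 kg·m².
ω_f = L / I = -1.794 / 2.490 = -0.7205 rad/s.
KE_i = ½ΣIω² = 1551 J; KE_f = ½(2.490)(0.7205)² = 0.6463 J.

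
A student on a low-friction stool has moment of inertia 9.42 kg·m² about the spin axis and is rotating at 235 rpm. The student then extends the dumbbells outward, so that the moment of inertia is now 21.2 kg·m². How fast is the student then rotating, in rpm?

Angular momentum about the spin axis is conserved since the torque about it is zero.
ω₂ = I₁ω₁ / I₂ = (9.420)(235 rpm) / (21.20) = 104.4 rpm.

ω₂ ≈ 104 rpm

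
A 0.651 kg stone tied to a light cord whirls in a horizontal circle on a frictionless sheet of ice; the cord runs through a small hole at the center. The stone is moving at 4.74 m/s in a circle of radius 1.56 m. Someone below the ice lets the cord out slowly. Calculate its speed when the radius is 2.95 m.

v₂ ≈ 2.51 m/s

The only horizontal force on the mass is along the cord (radial), so it exerts no torque about the hole and angular momentum m v r is conserved.
v₂ = v₁ r₁ / r₂ = (4.74)(1.56) / (2.95) = 2.507 m/s.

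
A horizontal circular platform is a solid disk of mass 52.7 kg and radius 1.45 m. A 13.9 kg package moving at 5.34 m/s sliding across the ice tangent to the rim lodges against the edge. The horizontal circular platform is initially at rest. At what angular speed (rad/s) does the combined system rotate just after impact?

About the central axle the impulsive forces during the collision are internal, so angular momentum about that axis is conserved.
I_p = ½(52.7)(1.45)² = 55.40 kg·m². Taking the sense of the package's angular momentum as positive, L_{package} = m v R = (13.9)(5.34)(1.45) = 107.6 kg·m²/s.
L_i = 0 + 107.6 = 107.6 kg·m²/s.
After sticking, I_f = I_p + m R² = 55.40 + (13.9)(1.45)² = 84.63 kg·m².
ω_f = L_i / I_f = 107.6 / 84.63 = 1.272 rad/s.

|ω_f| ≈ 1.27 rad/s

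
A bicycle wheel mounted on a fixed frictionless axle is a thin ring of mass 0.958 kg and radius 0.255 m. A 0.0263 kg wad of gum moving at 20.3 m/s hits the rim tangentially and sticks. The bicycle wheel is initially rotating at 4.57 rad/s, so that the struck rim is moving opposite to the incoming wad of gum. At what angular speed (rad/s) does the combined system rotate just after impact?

About the axle the impulsive forces during the collision are internal, so angular momentum about that axis is conserved.
I_p = (0.958)(0.255)² = 0.06229 kg·m². Taking the sense of the wad of gum's angular momentum as positive, L_{wad} = m v R = (0.0263)(20.3)(0.255) = 0.1361 kg·m²/s.
L_i = −I_p ω_p + m v R = −(0.06229)(4.57) + 0.1361 = -0.1485 kg·m²/s.
After sticking, I_f = I_p + m R² = 0.06229 + (0.0263)(0.255)² = 0.06400 kg·m².
ω_f = L_i / I_f = -0.1485 / 0.06400 = -2.321 rad/s.

|ω_f| ≈ 2.32 rad/s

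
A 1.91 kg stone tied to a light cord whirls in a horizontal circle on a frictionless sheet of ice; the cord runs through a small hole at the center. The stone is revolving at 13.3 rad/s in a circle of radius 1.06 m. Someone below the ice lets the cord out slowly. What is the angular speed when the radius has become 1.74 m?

No torque about the axis ⇒ m r₁² ω₁ = m r₂² ω₂.
ω₂ = ω₁ (r₁/r₂)² = (13.3)(1.06/1.74)² = 4.936 rad/s.

ω₂ ≈ 4.94 rad/s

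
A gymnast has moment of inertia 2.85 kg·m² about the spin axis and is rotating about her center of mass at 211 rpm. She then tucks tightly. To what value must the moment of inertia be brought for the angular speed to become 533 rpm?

I₂ ≈ 1.13 kg·m²

With no external torque about the axis, L is conserved: I₁ω₁ = I₂ω₂.
I₂ = I₁ω₁ / ω₂ = (2.85)(211) / (533) = 1.128 kg·m².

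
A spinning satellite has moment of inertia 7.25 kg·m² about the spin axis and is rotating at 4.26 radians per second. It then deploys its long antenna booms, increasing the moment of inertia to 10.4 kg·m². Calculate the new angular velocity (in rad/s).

ω₂ ≈ 2.97 rad/s

With no external torque about the axis, L is conserved: I₁ω₁ = I₂ω₂.
ω₂ = I₁ω₁ / I₂ = (7.250)(4.26 rad/s) / (10.40) = 2.970 rad/s.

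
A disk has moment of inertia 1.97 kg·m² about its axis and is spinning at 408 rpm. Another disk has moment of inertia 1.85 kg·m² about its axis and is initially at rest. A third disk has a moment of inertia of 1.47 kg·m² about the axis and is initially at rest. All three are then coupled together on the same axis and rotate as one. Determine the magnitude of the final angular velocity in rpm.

|ω_f| ≈ 152 rpm

The coupling torques are internal; angular momentum about the shared axis is conserved.
Taking A's sense as positive: L = (1.970)(408) = 803.8 kg·m²·rpm.
Combined I = 1.970 + 1.850 + 1.470 = 5.290 kg·m².
ω_f = L / I = 803.8 / 5.290 = 151.9 rpm.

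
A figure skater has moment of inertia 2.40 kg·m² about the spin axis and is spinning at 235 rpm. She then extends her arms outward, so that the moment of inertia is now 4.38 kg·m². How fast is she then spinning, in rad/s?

No external torque acts about the spin axis, so angular momentum is conserved.
ω₂ = I₁ω₁ / I₂ = (2.400)(235 rpm) / (4.380) = 128.8 rpm = 13.48 rad/s.

ω₂ ≈ 13.5 rad/s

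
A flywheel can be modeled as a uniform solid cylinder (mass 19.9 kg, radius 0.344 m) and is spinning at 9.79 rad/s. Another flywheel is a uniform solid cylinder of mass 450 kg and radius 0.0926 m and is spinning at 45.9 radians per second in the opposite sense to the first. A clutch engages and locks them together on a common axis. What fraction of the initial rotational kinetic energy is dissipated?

No external torque acts about the common axis, so total angular momentum is conserved.
Moments of inertia: I_A = ½(19.9)(0.344)² = 1.177 kg·m²; I_B = ½(450)(0.0926)² = 1.929 kg·m².
Taking A's sense as positive: L = (1.177)(9.79) − (1.929)(45.9) = -77.03 kg·m²·rad/s.
Combined I = 1.177 + 1.929 = 3.107 kg·m².
ω_f = L / I = -77.03 / 3.107 = -24.79 rad/s.
KE_i = ½ΣIω² = 2089 J; KE_f = ½(3.107)(24.79)² = 954.9 J.
Fraction dissipated = (KE_i − KE_f)/KE_i = 0.5428.

fraction ≈ 0.543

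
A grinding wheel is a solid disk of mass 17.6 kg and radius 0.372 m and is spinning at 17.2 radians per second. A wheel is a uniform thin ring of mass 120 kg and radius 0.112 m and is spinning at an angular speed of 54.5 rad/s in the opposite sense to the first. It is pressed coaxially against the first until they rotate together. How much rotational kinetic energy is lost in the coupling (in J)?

No external torque acts about the common axis, so total angular momentum is conserved.
Moments of inertia: I_A = ½(17.6)(0.372)² = 1.218 kg·m²; I_B = (120)(0.112)² = 1.505 kg·m².
Taking A's sense as positive: L = (1.218)(17.2) − (1.505)(54.5) = -61.09 kg·m²·rad/s.
Combined I = 1.218 + 1.505 = 2.723 kg·m².
ω_f = L / I = -61.09 / 2.723 = -22.44 rad/s.
KE_i = ½ΣIω² = 2416 J; KE_f = ½(2.723)(22.44)² = 685.3 J.

ΔKE lost ≈ 1730 J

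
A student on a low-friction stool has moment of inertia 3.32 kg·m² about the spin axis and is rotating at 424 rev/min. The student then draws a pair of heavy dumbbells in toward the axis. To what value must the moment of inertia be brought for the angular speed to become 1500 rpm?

With no external torque about the axis, L is conserved: I₁ω₁ = I₂ω₂.
I₂ = I₁ω₁ / ω₂ = (3.32)(424) / (1500) = 0.9385 kg·m².

I₂ ≈ 0.938 kg·m²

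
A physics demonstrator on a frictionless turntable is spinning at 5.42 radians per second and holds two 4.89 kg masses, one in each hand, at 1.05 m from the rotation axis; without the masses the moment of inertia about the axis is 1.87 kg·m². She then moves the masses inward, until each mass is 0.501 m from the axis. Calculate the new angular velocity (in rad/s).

ω₂ ≈ 15.9 rad/s

With no external torque about the axis, L is conserved: I₁ω₁ = I₂ω₂.
I₁ = 1.87 + 2(4.89)(1.05)² = 12.65 kg·m²; I₂ = 1.87 + 2(4.89)(0.501)² = 4.325 kg·m².
ω₂ = I₁ω₁ / I₂ = (12.65)(5.42 rad/s) / (4.325) = 15.86 rad/s.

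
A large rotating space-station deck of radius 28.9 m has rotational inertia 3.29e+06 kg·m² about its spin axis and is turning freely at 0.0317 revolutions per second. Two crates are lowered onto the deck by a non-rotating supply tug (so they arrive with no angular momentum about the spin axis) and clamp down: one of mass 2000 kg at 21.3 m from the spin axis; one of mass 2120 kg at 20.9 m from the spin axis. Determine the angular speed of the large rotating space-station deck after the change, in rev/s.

ω_f ≈ 0.0204 rev/s

The added mass arrives with no angular momentum about the spin axis, and any external torque about the spin axis is negligible, so the system's angular momentum is conserved.
Added inertia Σmr² = (2000)(21.3)² + (2120)(20.9)² = 1.833e+06 kg·m²; I_f = 3.290e+06 + 1.833e+06 = 5.123e+06 kg·m².
ω_f = I_p ω_i / I_f = (3.290e+06)(0.0317) / 5.123e+06 = 0.02036 rev/s.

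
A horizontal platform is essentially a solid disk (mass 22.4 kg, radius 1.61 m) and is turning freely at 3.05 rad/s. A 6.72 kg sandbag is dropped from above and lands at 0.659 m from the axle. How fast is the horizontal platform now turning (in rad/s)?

No external torque acts about the axle; L_before = L_after.
I_p = ½(22.4)(1.61)² = 29.03 kg·m².
Added inertia Σmr² = (6.72)(0.659)² = 2.918 kg·m²; I_f = 29.03 + 2.918 = 31.95 kg·m².
ω_f = I_p ω_i / I_f = (29.03)(3.05) / 31.95 = 2.771 rad/s.

ω_f ≈ 2.77 rad/s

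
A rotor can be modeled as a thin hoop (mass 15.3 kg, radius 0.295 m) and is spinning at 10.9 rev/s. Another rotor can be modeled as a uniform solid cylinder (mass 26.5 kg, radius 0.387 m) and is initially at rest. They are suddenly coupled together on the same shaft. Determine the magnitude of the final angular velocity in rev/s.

|ω_f| ≈ 4.38 rev/s

No external torque acts about the common axis, so total angular momentum is conserved.
Moments of inertia: I_A = (15.3)(0.295)² = 1.331 kg·m²; I_B = ½(26.5)(0.387)² = 1.984 kg·m².
Taking A's sense as positive: L = (1.331)(10.9) = 14.51 kg·m²·rev/s.
Combined I = 1.331 + 1.984 = 3.316 kg·m².
ω_f = L / I = 14.51 / 3.316 = 4.377 rev/s.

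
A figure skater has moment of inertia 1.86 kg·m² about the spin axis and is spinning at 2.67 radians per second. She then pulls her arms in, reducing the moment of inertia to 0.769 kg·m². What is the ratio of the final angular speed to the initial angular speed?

ω₂/ω₁ ≈ 2.42

With no external torque about the axis, L is conserved: I₁ω₁ = I₂ω₂.
ω₂/ω₁ = I₁/I₂ = 1.860 / 0.7690 = 2.419.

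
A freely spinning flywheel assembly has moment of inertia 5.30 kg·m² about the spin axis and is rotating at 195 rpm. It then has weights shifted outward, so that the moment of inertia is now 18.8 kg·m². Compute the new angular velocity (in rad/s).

ω₂ ≈ 5.76 rad/s

With no external torque about the axis, L is conserved: I₁ω₁ = I₂ω₂.
ω₂ = I₁ω₁ / I₂ = (5.300)(195 rpm) / (18.80) = 54.97 rpm = 5.757 rad/s.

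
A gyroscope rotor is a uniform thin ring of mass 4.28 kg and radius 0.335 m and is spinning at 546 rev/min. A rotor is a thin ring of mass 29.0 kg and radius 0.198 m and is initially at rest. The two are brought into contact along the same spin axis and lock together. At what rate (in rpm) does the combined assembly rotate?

No external torque acts about the common axis, so total angular momentum is conserved.
Moments of inertia: I_A = (4.28)(0.335)² = 0.4803 kg·m²; I_B = (29.0)(0.198)² = 1.137 kg·m².
Taking A's sense as positive: L = (0.4803)(546) = 262.3 kg·m²·rpm.
Combined I = 0.4803 + 1.137 = 1.617 kg·m².
ω_f = L / I = 262.3 / 1.617 = 162.2 rpm.

|ω_f| ≈ 162 rpm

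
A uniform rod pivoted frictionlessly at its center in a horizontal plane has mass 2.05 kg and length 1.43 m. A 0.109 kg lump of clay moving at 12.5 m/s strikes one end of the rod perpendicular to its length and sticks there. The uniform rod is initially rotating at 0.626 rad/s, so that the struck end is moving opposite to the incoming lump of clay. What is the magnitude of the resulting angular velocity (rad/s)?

|ω_f| ≈ 1.87 rad/s

The axle reaction passes through the pivot and exerts no torque about it; angular momentum about the pivot is conserved through the impact.
I_p = (1/12)(2.05)(1.43)² = 0.3493 kg·m². Taking the sense of the lump of clay's angular momentum as positive, L_{lump} = m v R = (0.109)(12.5)(1.43/2) = 0.9742 kg·m²/s.
L_i = −I_p ω_p + m v R = −(0.3493)(0.626) + 0.9742 = 0.7555 kg·m²/s.
After sticking, I_f = I_p + m R² = 0.3493 + (0.109)(1.43/2)² = 0.4051 kg·m².
ω_f = L_i / I_f = 0.7555 / 0.4051 = 1.865 rad/s.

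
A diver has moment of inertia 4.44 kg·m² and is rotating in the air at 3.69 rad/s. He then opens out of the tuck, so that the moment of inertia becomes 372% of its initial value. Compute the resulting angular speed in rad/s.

Angular momentum about the spin axis is conserved since the torque about it is zero.
I₂ = 3.72 × 4.44 = 16.52 kg·m².
ω₂ = I₁ω₁ / I₂ = (4.440)(3.69 rad/s) / (16.52) = 0.9919 rad/s.

ω₂ ≈ 0.992 rad/s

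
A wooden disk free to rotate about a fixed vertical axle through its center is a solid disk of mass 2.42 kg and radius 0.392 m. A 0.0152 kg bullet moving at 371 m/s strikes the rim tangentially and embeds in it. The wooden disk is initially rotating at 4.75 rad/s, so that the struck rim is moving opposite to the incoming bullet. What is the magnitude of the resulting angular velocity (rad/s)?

About the axle the impulsive forces during the collision are internal, so angular momentum about that axis is conserved.
I_p = ½(2.42)(0.392)² = 0.1859 kg·m². Taking the sense of the bullet's angular momentum as positive, L_{bullet} = m v R = (0.0152)(371)(0.392) = 2.211 kg·m²/s.
L_i = −I_p ω_p + m v R = −(0.1859)(4.75) + 2.211 = 1.327 kg·m²/s.
After sticking, I_f = I_p + m R² = 0.1859 + (0.0152)(0.392)² = 0.1883 kg·m².
ω_f = L_i / I_f = 1.327 / 0.1883 = 7.050 rad/s.

|ω_f| ≈ 7.05 rad/s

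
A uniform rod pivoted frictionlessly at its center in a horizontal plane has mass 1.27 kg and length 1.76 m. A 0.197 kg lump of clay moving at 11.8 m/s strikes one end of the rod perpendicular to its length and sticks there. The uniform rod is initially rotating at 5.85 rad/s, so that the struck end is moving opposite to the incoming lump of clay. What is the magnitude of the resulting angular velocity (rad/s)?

|ω_f| ≈ 0.266 rad/s

The axle reaction passes through the pivot and exerts no torque about it; angular momentum about the pivot is conserved through the impact.
I_p = (1/12)(1.27)(1.76)² = 0.3278 kg·m². Taking the sense of the lump of clay's angular momentum as positive, L_{lump} = m v R = (0.197)(11.8)(1.76/2) = 2.046 kg·m²/s.
L_i = −I_p ω_p + m v R = −(0.3278)(5.85) + 2.046 = 0.1278 kg·m²/s.
After sticking, I_f = I_p + m R² = 0.3278 + (0.197)(1.76/2)² = 0.4804 kg·m².
ω_f = L_i / I_f = 0.1278 / 0.4804 = 0.2661 rad/s.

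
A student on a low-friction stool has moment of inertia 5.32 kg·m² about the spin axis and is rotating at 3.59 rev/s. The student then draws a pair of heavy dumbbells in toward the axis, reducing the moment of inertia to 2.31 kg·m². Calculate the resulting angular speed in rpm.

With no external torque about the axis, L is conserved: I₁ω₁ = I₂ω₂.
ω₂ = I₁ω₁ / I₂ = (5.320)(3.59 rev/s) / (2.310) = 8.268 rev/s = 496.1 rpm.

ω₂ ≈ 496 rpm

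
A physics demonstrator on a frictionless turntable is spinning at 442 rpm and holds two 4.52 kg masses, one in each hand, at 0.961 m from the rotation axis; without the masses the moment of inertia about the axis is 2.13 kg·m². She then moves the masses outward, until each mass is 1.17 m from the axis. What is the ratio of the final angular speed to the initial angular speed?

With no external torque about the axis, L is conserved: I₁ω₁ = I₂ω₂.
I₁ = 2.13 + 2(4.52)(0.961)² = 10.48 kg·m²; I₂ = 2.13 + 2(4.52)(1.17)² = 14.50 kg·m².
ω₂/ω₁ = I₁/I₂ = 10.48 / 14.50 = 0.7224.

ω₂/ω₁ ≈ 0.722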